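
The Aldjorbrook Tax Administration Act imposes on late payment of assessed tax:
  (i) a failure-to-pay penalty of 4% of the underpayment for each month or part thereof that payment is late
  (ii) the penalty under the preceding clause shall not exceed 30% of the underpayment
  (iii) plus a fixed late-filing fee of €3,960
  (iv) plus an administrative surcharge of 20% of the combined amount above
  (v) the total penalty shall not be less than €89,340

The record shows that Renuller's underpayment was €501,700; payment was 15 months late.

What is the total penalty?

Accrued rate: 4% × 15 = 60%, capped at 30% → 30%
Failure-to-pay penalty: 30% of €501,700 = €150,510
Penalty before surcharge: €150,510 + €3,960 = €154,470
Administrative surcharge: 20% of €154,470 = €30,894
Total penalty: €154,470 + €30,894 = €185,364
Minimum €89,340: €185,364 meets the minimum, no increase.

Penalty: €185,364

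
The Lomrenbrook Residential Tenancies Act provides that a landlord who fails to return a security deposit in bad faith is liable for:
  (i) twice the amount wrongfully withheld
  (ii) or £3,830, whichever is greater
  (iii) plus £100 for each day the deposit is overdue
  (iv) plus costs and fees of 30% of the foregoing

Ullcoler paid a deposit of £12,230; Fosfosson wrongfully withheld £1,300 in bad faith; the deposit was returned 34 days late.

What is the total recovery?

£9,399

Doubled: 2 × £1,300 = £2,600
Minimum £3,830: £2,600 is below the minimum → £3,830
Late-return penalty: 34 × £100 = £3,400
Damages plus late penalty: £3,830 + £3,400 = £7,230
Costs and fees: 30% of £7,230 = £2,169
Total recovery: £7,230 + £2,169 = £9,399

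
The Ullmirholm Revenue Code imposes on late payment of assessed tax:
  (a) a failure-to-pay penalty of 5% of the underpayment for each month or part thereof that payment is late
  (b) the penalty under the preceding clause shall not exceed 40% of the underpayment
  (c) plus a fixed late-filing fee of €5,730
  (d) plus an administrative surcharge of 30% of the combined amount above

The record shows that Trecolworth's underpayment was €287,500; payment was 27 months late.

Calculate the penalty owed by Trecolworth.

€156,949

Accrued rate: 5% × 27 = 135%, capped at 40% → 40%
Failure-to-pay penalty: 40% of €287,500 = €115,000
Penalty before surcharge: €115,000 + €5,730 = €120,730
Administrative surcharge: 30% of €120,730 = €36,219
Total penalty: €120,730 + €36,219 = €156,949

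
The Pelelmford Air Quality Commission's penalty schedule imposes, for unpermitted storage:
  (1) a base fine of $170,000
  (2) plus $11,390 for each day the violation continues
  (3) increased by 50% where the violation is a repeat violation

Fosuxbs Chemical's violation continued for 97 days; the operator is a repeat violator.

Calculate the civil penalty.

Per-day component: 97 × $11,390 = $1,104,830
Base plus per-day: $170,000 + $1,104,830 = $1,274,830
Enhancement: 50% of $1,274,830 = $637,415
Enhanced fine: $1,274,830 + $637,415 = $1,912,245

Civil penalty: $1,912,245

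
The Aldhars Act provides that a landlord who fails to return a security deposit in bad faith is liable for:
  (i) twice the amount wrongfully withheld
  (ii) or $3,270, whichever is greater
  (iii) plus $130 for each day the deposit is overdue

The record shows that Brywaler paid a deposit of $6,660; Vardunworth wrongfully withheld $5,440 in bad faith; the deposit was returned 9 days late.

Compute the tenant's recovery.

Doubled: 2 × $5,440 = $10,880
Minimum $3,270: $10,880 meets the minimum, no increase.
Late-return penalty: 9 × $130 = $1,170
Damages plus late penalty: $10,880 + $1,170 = $12,050

$12,050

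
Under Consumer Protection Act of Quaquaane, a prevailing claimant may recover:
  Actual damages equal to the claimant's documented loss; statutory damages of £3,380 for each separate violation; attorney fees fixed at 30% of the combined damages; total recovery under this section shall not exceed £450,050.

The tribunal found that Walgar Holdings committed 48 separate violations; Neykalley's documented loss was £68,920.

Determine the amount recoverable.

Total recovery: £300,508

Statutory damages: 48 × £3,380 = £162,240
Combined damages: £68,920 + £162,240 = £231,160
Attorney fees: 30% of £231,160 = £69,348
Total before cap: £231,160 + £69,348 = £300,508
Cap at £450,050: £300,508 is within the cap, no reduction.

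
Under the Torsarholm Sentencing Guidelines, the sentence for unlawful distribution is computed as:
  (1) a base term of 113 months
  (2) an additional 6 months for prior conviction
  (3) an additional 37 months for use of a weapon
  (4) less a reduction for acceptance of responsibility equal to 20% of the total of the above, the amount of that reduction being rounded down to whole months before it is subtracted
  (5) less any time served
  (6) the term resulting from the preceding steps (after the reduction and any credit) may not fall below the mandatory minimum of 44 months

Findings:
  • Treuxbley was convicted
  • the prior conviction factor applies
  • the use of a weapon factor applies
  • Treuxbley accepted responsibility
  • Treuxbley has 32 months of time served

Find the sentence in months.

93 months

Prior conviction enhancement: +6 months
Use of a weapon enhancement: +37 months
Adjusted term: 113 months + 6 months + 37 months = 156 months
Acceptance of responsibility reduction: 20% of 156 months = 31 months (rounded down)
After reduction: 156 − 31 = 125 months
Less time served: 125 months − 32 months = 93 months
Minimum 44 months: 93 months meets the minimum, no increase.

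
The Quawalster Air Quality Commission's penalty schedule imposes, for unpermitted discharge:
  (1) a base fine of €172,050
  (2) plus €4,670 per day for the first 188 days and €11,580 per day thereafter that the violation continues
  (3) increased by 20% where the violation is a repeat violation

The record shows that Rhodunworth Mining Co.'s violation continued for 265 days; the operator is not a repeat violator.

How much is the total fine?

First 188 days: 188 × €4,670 = €877,960
Remaining days: (265 − 188) × €11,580 = €891,660
Per-day component: €877,960 + €891,660 = €1,769,620
Base plus per-day: €172,050 + €1,769,620 = €1,941,670
The operator is not a repeat violator: no 20% increase.

€1,941,670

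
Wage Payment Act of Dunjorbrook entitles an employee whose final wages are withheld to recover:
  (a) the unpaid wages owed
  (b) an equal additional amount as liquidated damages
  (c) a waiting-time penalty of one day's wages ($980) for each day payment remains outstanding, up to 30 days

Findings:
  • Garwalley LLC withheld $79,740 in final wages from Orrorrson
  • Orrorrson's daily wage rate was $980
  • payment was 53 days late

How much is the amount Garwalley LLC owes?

Liquidated damages (equal amount): $79,740
Penalty days: min(53, 30) = 30
Waiting-time penalty: 30 × $980 = $29,400
Total award: $79,740 + $79,740 + $29,400 = $188,880

$188,880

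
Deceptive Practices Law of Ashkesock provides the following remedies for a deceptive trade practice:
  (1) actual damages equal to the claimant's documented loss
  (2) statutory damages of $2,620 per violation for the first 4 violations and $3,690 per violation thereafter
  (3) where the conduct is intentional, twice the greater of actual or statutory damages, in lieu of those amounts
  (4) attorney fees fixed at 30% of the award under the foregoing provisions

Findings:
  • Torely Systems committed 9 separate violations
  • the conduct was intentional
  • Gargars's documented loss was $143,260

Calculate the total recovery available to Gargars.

Total recovery: $372,476

First 4 violations: 4 × $2,620 = $10,480
Remaining violations: (9 − 4) × $3,690 = $18,450
Statutory damages: $10,480 + $18,450 = $28,930
Greater of actual damages ($143,260) or statutory damages ($28,930): $143,260
Doubled: 2 × $143,260 = $286,520
Attorney fees: 30% of $286,520 = $85,956
Total recovery: $286,520 + $85,956 = $372,476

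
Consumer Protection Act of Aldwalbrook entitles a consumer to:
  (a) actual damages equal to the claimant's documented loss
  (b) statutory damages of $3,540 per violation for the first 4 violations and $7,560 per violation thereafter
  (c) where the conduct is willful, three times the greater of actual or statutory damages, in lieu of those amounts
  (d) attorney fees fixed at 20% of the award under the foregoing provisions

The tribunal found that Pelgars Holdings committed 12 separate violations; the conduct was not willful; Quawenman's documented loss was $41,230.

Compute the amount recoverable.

$139,044

First 4 violations: 4 × $3,540 = $14,160
Remaining violations: (12 − 4) × $7,560 = $60,480
Statutory damages: $14,160 + $60,480 = $74,640
Conduct not willful: the in-lieu enhancement does not apply.
Actual plus statutory damages: $41,230 + $74,640 = $115,870
Attorney fees: 20% of $115,870 = $23,174
Total recovery: $115,870 + $23,174 = $139,044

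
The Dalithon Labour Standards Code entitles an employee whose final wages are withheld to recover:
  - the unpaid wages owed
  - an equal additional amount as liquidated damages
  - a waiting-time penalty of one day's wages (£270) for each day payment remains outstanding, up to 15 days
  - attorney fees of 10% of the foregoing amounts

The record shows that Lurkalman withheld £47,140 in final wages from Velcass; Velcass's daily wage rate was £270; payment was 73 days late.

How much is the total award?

Liquidated damages (equal amount): £47,140
Penalty days: min(73, 15) = 15
Waiting-time penalty: 15 × £270 = £4,050
Subtotal: £47,140 + £47,140 + £4,050 = £98,330
Attorney fees: 10% of £98,330 = £9,833
Total award: £98,330 + £9,833 = £108,163

£108,163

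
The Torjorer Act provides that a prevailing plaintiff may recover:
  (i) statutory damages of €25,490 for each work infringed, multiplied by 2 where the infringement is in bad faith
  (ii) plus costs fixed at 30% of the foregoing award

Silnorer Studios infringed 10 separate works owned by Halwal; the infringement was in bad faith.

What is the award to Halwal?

€662,740

Statutory damages: 10 × €25,490 = €254,900
Doubled: 2 × €254,900 = €509,800
Costs: 30% of €509,800 = €152,940
Award plus costs: €509,800 + €152,940 = €662,740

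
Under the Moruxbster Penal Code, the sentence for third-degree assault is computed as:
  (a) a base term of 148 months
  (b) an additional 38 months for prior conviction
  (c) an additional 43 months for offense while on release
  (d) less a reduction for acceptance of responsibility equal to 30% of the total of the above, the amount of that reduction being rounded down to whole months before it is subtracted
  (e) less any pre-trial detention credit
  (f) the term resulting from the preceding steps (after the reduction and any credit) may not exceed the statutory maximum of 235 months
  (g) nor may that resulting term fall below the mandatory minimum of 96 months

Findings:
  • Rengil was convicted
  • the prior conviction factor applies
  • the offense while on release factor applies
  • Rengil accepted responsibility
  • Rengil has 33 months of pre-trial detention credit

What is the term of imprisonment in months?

Prior conviction enhancement: +38 months
Offense while on release enhancement: +43 months
Adjusted term: 148 months + 38 months + 43 months = 229 months
Acceptance of responsibility reduction: 30% of 229 months = 68 months (rounded down)
After reduction: 229 − 68 = 161 months
Less pre-trial detention credit: 161 months − 33 months = 128 months
Cap at 235 months: 128 months is within the cap, no reduction.
Minimum 96 months: 128 months meets the minimum, no increase.

Sentence: 128 months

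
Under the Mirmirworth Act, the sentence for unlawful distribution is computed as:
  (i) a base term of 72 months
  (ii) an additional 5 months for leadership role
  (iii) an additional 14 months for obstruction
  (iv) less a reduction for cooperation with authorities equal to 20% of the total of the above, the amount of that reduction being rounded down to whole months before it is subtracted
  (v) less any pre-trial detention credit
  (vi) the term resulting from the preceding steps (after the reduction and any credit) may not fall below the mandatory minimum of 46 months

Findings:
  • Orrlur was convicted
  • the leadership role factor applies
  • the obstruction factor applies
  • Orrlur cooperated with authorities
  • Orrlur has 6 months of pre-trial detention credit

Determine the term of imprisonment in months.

67 months

Leadership role enhancement: +5 months
Obstruction enhancement: +14 months
Adjusted term: 72 months + 5 months + 14 months = 91 months
Cooperation with authorities reduction: 20% of 91 months = 18 months (rounded down)
After reduction: 91 − 18 = 73 months
Less pre-trial detention credit: 73 months − 6 months = 67 months
Minimum 46 months: 67 months meets the minimum, no increase.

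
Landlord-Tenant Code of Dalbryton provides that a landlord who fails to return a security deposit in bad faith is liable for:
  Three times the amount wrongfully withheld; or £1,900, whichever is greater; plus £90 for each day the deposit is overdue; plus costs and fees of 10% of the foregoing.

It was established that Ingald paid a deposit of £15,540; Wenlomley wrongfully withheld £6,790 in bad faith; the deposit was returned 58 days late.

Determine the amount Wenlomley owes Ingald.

Trebled: 3 × £6,790 = £20,370
Minimum £1,900: £20,370 meets the minimum, no increase.
Late-return penalty: 58 × £90 = £5,220
Damages plus late penalty: £20,370 + £5,220 = £25,590
Costs and fees: 10% of £25,590 = £2,559
Total recovery: £25,590 + £2,559 = £28,149

£28,149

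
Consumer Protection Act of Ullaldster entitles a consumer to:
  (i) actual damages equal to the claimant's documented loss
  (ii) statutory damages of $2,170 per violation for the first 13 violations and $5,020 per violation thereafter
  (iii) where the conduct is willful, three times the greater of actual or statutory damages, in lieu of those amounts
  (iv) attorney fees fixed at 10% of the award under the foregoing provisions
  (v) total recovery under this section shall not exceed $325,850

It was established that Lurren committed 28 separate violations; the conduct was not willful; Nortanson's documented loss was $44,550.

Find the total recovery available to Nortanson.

First 13 violations: 13 × $2,170 = $28,210
Remaining violations: (28 − 13) × $5,020 = $75,300
Statutory damages: $28,210 + $75,300 = $103,510
Conduct not willful: the in-lieu enhancement does not apply.
Actual plus statutory damages: $44,550 + $103,510 = $148,060
Attorney fees: 10% of $148,060 = $14,806
Total before cap: $148,060 + $14,806 = $162,866
Cap at $325,850: $162,866 is within the cap, no reduction.

$162,866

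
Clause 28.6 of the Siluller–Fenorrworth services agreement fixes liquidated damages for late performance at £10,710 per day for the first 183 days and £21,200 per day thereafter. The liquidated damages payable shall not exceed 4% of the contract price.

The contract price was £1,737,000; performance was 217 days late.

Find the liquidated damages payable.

£69,480

First 183 days: 183 × £10,710 = £1,959,930
Remaining days: (217 − 183) × £21,200 = £720,800
Accrued per-day damages: £1,959,930 + £720,800 = £2,680,730
Cap: 4% of £1,737,000 = £69,480
Cap at £69,480: £2,680,730 exceeds the cap → £69,480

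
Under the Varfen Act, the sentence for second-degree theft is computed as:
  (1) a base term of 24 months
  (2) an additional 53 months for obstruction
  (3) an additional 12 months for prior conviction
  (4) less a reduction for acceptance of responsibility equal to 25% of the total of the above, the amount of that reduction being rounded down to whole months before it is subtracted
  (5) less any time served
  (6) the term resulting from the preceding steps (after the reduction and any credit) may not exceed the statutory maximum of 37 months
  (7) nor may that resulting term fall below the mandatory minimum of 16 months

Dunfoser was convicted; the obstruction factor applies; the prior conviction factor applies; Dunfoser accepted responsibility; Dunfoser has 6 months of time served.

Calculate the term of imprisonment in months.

37 months

Obstruction enhancement: +53 months
Prior conviction enhancement: +12 months
Adjusted term: 24 months + 53 months + 12 months = 89 months
Acceptance of responsibility reduction: 25% of 89 months = 22 months (rounded down)
After reduction: 89 − 22 = 67 months
Less time served: 67 months − 6 months = 61 months
Cap at 37 months: 61 months exceeds the cap → 37 months
Minimum 16 months: 37 months meets the minimum, no increase.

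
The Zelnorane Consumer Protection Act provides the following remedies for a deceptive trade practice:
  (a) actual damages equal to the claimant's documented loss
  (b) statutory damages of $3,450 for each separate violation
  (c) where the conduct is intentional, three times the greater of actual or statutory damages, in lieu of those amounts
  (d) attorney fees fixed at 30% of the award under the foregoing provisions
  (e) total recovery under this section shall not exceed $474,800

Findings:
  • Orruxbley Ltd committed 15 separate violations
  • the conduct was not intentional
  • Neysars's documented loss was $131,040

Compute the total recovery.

$237,627

Statutory damages: 15 × $3,450 = $51,750
Conduct not intentional: the in-lieu enhancement does not apply.
Actual plus statutory damages: $131,040 + $51,750 = $182,790
Attorney fees: 30% of $182,790 = $54,837
Total before cap: $182,790 + $54,837 = $237,627
Cap at $474,800: $237,627 is within the cap, no reduction.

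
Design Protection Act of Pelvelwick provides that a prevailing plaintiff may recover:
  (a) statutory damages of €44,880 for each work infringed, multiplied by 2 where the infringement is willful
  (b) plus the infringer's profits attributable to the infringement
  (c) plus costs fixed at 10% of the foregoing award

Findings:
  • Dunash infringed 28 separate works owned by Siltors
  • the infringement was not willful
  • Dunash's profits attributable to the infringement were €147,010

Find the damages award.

Statutory damages: 28 × €44,880 = €1,256,640
Infringement not willful: no ×2 enhancement.
Combined award: €1,256,640 + €147,010 = €1,403,650
Costs: 10% of €1,403,650 = €140,365
Award plus costs: €1,403,650 + €140,365 = €1,544,015

€1,544,015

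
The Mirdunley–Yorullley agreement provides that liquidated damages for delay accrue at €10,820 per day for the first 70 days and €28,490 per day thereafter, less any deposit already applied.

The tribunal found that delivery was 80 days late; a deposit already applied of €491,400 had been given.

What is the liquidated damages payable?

€550,900

First 70 days: 70 × €10,820 = €757,400
Remaining days: (80 − 70) × €28,490 = €284,900
Accrued per-day damages: €757,400 + €284,900 = €1,042,300
Less deposit already applied: €1,042,300 − €491,400 = €550,900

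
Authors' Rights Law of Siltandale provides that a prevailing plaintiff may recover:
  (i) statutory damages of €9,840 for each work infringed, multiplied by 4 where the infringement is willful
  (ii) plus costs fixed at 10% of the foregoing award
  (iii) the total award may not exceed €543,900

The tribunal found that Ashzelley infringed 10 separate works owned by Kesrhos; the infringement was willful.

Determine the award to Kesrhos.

€432,960

Statutory damages: 10 × €9,840 = €98,400
Multiplied by 4: 4 × €98,400 = €393,600
Costs: 10% of €393,600 = €39,360
Award plus costs: €393,600 + €39,360 = €432,960
Cap at €543,900: €432,960 is within the cap, no reduction.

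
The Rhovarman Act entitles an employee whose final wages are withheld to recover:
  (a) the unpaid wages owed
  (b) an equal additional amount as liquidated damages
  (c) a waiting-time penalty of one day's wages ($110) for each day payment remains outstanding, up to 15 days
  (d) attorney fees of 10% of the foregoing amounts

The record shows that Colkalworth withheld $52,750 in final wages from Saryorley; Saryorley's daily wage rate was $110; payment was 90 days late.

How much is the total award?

Total award: $117,865

Liquidated damages (equal amount): $52,750
Penalty days: min(90, 15) = 15
Waiting-time penalty: 15 × $110 = $1,650
Subtotal: $52,750 + $52,750 + $1,650 = $107,150
Attorney fees: 10% of $107,150 = $10,715
Total award: $107,150 + $10,715 = $117,865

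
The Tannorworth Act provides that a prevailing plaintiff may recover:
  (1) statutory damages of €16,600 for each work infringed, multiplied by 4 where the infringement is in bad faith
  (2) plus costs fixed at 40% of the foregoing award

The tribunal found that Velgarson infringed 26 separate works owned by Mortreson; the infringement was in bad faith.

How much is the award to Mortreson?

Statutory damages: 26 × €16,600 = €431,600
Multiplied by 4: 4 × €431,600 = €1,726,400
Costs: 40% of €1,726,400 = €690,560
Award plus costs: €1,726,400 + €690,560 = €2,416,960

€2,416,960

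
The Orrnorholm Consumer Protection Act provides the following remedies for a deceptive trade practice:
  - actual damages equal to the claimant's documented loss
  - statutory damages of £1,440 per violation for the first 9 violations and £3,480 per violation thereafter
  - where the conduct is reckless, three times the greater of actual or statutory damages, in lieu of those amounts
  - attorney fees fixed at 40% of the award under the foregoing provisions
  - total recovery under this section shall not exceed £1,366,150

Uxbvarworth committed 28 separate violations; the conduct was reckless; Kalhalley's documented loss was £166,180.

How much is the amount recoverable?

First 9 violations: 9 × £1,440 = £12,960
Remaining violations: (28 − 9) × £3,480 = £66,120
Statutory damages: £12,960 + £66,120 = £79,080
Greater of actual damages (£166,180) or statutory damages (£79,080): £166,180
Trebled: 3 × £166,180 = £498,540
Attorney fees: 40% of £498,540 = £199,416
Total before cap: £498,540 + £199,416 = £697,956
Cap at £1,366,150: £697,956 is within the cap, no reduction.

Total recovery: £697,956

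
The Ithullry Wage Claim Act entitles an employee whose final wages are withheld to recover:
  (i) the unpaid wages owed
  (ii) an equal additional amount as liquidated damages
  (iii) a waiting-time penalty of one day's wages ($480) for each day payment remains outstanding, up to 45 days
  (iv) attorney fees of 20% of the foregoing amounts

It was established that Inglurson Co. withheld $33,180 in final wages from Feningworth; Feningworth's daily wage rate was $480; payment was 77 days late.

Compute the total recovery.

Liquidated damages (equal amount): $33,180
Penalty days: min(77, 45) = 45
Waiting-time penalty: 45 × $480 = $21,600
Subtotal: $33,180 + $33,180 + $21,600 = $87,960
Attorney fees: 20% of $87,960 = $17,592
Total award: $87,960 + $17,592 = $105,552

$105,552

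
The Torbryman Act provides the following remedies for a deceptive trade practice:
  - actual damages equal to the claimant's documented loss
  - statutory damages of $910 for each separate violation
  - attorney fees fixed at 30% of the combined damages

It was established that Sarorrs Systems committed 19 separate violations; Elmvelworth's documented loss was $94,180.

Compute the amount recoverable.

Statutory damages: 19 × $910 = $17,290
Combined damages: $94,180 + $17,290 = $111,470
Attorney fees: 30% of $111,470 = $33,441
Total recovery: $111,470 + $33,441 = $144,911

Total recovery: $144,911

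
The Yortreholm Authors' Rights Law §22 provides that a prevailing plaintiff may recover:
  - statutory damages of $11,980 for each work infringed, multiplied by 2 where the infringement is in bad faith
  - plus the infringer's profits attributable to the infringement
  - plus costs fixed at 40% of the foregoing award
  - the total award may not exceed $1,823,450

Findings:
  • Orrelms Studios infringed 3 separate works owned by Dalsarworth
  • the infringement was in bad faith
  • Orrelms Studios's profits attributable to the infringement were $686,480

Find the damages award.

$1,061,704

Statutory damages: 3 × $11,980 = $35,940
Doubled: 2 × $35,940 = $71,880
Combined award: $71,880 + $686,480 = $758,360
Costs: 40% of $758,360 = $303,344
Award plus costs: $758,360 + $303,344 = $1,061,704
Cap at $1,823,450: $1,061,704 is within the cap, no reduction.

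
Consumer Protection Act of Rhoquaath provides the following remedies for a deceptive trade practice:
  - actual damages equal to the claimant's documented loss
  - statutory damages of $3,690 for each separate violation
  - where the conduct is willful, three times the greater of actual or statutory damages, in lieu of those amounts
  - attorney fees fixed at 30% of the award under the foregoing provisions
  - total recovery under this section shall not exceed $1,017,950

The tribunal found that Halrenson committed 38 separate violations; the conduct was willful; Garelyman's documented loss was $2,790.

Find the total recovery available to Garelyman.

$546,858

Statutory damages: 38 × $3,690 = $140,220
Greater of actual damages ($2,790) or statutory damages ($140,220): $140,220
Trebled: 3 × $140,220 = $420,660
Attorney fees: 30% of $420,660 = $126,198
Total before cap: $420,660 + $126,198 = $546,858
Cap at $1,017,950: $546,858 is within the cap, no reduction.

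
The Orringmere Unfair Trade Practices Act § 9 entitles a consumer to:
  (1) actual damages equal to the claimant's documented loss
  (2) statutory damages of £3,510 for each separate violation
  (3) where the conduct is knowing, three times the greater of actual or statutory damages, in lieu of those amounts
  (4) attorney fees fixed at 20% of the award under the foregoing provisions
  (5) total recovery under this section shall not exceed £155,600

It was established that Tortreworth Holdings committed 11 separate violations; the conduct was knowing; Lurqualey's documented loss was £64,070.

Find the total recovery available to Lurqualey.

£155,600

Statutory damages: 11 × £3,510 = £38,610
Greater of actual damages (£64,070) or statutory damages (£38,610): £64,070
Trebled: 3 × £64,070 = £192,210
Attorney fees: 20% of £192,210 = £38,442
Total before cap: £192,210 + £38,442 = £230,652
Cap at £155,600: £230,652 exceeds the cap → £155,600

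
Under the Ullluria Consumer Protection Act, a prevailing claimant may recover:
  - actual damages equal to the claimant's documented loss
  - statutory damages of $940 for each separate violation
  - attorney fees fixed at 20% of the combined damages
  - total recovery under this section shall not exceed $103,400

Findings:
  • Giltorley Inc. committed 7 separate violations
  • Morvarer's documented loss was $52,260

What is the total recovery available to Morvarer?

Statutory damages: 7 × $940 = $6,580
Combined damages: $52,260 + $6,580 = $58,840
Attorney fees: 20% of $58,840 = $11,768
Total before cap: $58,840 + $11,768 = $70,608
Cap at $103,400: $70,608 is within the cap, no reduction.

$70,608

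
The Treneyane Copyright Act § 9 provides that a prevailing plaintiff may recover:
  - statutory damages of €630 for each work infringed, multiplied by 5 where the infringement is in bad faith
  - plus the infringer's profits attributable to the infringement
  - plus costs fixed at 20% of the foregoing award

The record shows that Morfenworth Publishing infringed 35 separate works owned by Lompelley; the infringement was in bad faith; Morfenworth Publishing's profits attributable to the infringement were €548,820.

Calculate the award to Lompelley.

€790,884

Statutory damages: 35 × €630 = €22,050
Multiplied by 5: 5 × €22,050 = €110,250
Combined award: €110,250 + €548,820 = €659,070
Costs: 20% of €659,070 = €131,814
Award plus costs: €659,070 + €131,814 = €790,884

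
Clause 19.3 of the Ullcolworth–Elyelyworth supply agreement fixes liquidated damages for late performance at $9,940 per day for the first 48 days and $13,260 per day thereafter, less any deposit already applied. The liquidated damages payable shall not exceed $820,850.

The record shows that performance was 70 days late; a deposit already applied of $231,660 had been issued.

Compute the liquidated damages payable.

$537,180

First 48 days: 48 × $9,940 = $477,120
Remaining days: (70 − 48) × $13,260 = $291,720
Accrued per-day damages: $477,120 + $291,720 = $768,840
Less deposit already applied: $768,840 − $231,660 = $537,180
Cap at $820,850: $537,180 is within the cap, no reduction.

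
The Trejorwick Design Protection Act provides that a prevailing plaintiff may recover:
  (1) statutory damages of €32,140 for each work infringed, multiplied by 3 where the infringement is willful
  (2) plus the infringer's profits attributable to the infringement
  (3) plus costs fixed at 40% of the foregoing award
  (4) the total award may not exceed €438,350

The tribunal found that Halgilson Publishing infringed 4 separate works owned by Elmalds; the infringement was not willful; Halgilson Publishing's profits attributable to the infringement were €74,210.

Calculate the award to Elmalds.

Statutory damages: 4 × €32,140 = €128,560
Infringement not willful: no ×3 enhancement.
Combined award: €128,560 + €74,210 = €202,770
Costs: 40% of €202,770 = €81,108
Award plus costs: €202,770 + €81,108 = €283,878
Cap at €438,350: €283,878 is within the cap, no reduction.

€283,878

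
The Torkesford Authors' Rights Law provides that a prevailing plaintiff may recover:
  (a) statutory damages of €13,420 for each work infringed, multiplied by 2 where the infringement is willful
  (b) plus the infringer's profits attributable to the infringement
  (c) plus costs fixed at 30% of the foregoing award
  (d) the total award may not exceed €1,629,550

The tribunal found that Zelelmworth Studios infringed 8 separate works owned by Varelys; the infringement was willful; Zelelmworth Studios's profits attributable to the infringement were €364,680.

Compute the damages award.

€753,220

Statutory damages: 8 × €13,420 = €107,360
Doubled: 2 × €107,360 = €214,720
Combined award: €214,720 + €364,680 = €579,400
Costs: 30% of €579,400 = €173,820
Award plus costs: €579,400 + €173,820 = €753,220
Cap at €1,629,550: €753,220 is within the cap, no reduction.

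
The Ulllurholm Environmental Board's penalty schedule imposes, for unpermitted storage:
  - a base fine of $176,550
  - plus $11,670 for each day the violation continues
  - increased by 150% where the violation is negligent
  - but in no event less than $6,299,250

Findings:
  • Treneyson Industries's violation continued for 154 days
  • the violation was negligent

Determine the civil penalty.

$6,299,250

Per-day component: 154 × $11,670 = $1,797,180
Base plus per-day: $176,550 + $1,797,180 = $1,973,730
Enhancement: 150% of $1,973,730 = $2,960,595
Enhanced fine: $1,973,730 + $2,960,595 = $4,934,325
Minimum $6,299,250: $4,934,325 is below the minimum → $6,299,250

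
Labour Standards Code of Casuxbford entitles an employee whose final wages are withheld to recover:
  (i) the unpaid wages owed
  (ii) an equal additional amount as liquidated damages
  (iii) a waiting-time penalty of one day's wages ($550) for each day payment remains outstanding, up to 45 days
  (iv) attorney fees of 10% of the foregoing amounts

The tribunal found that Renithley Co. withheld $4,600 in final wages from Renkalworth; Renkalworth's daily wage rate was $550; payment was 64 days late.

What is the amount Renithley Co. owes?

$37,345

Liquidated damages (equal amount): $4,600
Penalty days: min(64, 45) = 45
Waiting-time penalty: 45 × $550 = $24,750
Subtotal: $4,600 + $4,600 + $24,750 = $33,950
Attorney fees: 10% of $33,950 = $3,395
Total award: $33,950 + $3,395 = $37,345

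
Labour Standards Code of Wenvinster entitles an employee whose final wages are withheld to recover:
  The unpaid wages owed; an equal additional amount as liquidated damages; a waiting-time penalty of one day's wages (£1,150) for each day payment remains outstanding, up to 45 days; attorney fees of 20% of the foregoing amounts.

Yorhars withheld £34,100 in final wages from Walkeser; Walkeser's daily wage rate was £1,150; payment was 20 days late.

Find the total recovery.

Liquidated damages (equal amount): £34,100
Penalty days: min(20, 45) = 20
Waiting-time penalty: 20 × £1,150 = £23,000
Subtotal: £34,100 + £34,100 + £23,000 = £91,200
Attorney fees: 20% of £91,200 = £18,240
Total award: £91,200 + £18,240 = £109,440

Total award: £109,440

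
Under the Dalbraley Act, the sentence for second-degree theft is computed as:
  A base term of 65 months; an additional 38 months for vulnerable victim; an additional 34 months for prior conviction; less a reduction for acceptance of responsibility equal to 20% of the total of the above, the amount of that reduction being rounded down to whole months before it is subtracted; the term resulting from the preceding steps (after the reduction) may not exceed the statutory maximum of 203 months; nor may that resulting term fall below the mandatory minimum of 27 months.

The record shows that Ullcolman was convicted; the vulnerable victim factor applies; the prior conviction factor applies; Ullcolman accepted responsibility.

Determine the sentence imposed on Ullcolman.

Vulnerable victim enhancement: +38 months
Prior conviction enhancement: +34 months
Adjusted term: 65 months + 38 months + 34 months = 137 months
Acceptance of responsibility reduction: 20% of 137 months = 27 months (rounded down)
After reduction: 137 − 27 = 110 months
Cap at 203 months: 110 months is within the cap, no reduction.
Minimum 27 months: 110 months meets the minimum, no increase.

Sentence: 110 months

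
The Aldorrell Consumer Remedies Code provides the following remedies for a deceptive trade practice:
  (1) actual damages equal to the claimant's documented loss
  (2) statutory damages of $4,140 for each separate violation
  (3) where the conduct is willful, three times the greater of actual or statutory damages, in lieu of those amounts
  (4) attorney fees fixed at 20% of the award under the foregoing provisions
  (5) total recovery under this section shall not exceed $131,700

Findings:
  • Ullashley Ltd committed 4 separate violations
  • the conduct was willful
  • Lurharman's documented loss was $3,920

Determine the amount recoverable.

Statutory damages: 4 × $4,140 = $16,560
Greater of actual damages ($3,920) or statutory damages ($16,560): $16,560
Trebled: 3 × $16,560 = $49,680
Attorney fees: 20% of $49,680 = $9,936
Total before cap: $49,680 + $9,936 = $59,616
Cap at $131,700: $59,616 is within the cap, no reduction.

$59,616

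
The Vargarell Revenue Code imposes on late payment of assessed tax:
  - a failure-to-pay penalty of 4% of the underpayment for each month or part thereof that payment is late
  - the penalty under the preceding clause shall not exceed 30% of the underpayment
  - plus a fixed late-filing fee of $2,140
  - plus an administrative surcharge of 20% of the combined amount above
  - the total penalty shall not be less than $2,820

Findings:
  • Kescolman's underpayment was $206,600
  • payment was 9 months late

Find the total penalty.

Accrued rate: 4% × 9 = 36%, capped at 30% → 30%
Failure-to-pay penalty: 30% of $206,600 = $61,980
Penalty before surcharge: $61,980 + $2,140 = $64,120
Administrative surcharge: 20% of $64,120 = $12,824
Total penalty: $64,120 + $12,824 = $76,944
Minimum $2,820: $76,944 meets the minimum, no increase.

$76,944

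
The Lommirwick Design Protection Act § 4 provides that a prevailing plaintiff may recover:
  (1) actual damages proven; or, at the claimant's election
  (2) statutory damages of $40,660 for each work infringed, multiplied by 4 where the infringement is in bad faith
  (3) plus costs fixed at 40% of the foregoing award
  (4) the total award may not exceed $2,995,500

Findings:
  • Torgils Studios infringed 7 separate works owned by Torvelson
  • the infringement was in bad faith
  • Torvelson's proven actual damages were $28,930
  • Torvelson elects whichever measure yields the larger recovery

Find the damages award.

Statutory damages: 7 × $40,660 = $284,620
Multiplied by 4: 4 × $284,620 = $1,138,480
Greater of actual damages ($28,930) or enhanced statutory damages ($1,138,480): $1,138,480
Costs: 40% of $1,138,480 = $455,392
Award plus costs: $1,138,480 + $455,392 = $1,593,872
Cap at $2,995,500: $1,593,872 is within the cap, no reduction.

$1,593,872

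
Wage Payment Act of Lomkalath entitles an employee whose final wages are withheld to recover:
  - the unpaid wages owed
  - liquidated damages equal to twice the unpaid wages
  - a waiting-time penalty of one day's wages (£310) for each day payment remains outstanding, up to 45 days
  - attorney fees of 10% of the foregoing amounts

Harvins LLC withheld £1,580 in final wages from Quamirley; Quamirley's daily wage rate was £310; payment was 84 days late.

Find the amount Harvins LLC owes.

£20,559

Doubled: 2 × £1,580 = £3,160
Penalty days: min(84, 45) = 45
Waiting-time penalty: 45 × £310 = £13,950
Subtotal: £1,580 + £3,160 + £13,950 = £18,690
Attorney fees: 10% of £18,690 = £1,869
Total award: £18,690 + £1,869 = £20,559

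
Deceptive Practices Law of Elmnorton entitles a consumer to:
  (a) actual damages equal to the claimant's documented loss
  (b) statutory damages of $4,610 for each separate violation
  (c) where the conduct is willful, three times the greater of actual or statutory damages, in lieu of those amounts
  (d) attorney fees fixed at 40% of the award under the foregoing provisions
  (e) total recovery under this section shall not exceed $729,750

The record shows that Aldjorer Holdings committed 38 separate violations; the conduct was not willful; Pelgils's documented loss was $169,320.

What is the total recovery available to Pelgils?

Statutory damages: 38 × $4,610 = $175,180
Conduct not willful: the in-lieu enhancement does not apply.
Actual plus statutory damages: $169,320 + $175,180 = $344,500
Attorney fees: 40% of $344,500 = $137,800
Total before cap: $344,500 + $137,800 = $482,300
Cap at $729,750: $482,300 is within the cap, no reduction.

$482,300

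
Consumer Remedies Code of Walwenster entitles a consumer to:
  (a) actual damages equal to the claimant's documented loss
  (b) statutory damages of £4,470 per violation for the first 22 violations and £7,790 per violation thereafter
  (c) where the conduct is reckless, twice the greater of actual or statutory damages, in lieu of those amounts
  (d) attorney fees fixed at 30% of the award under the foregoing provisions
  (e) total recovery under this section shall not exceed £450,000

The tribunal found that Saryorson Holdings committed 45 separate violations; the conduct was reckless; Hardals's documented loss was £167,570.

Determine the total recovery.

First 22 violations: 22 × £4,470 = £98,340
Remaining violations: (45 − 22) × £7,790 = £179,170
Statutory damages: £98,340 + £179,170 = £277,510
Greater of actual damages (£167,570) or statutory damages (£277,510): £277,510
Doubled: 2 × £277,510 = £555,020
Attorney fees: 30% of £555,020 = £166,506
Total before cap: £555,020 + £166,506 = £721,526
Cap at £450,000: £721,526 exceeds the cap → £450,000

£450,000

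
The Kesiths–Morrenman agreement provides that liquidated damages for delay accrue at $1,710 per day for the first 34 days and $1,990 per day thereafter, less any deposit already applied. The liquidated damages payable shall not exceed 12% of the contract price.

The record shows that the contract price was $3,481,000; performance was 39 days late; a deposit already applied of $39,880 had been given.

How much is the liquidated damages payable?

$28,210

First 34 days: 34 × $1,710 = $58,140
Remaining days: (39 − 34) × $1,990 = $9,950
Accrued per-day damages: $58,140 + $9,950 = $68,090
Less deposit already applied: $68,090 − $39,880 = $28,210
Cap: 12% of $3,481,000 = $417,720
Cap at $417,720: $28,210 is within the cap, no reduction.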